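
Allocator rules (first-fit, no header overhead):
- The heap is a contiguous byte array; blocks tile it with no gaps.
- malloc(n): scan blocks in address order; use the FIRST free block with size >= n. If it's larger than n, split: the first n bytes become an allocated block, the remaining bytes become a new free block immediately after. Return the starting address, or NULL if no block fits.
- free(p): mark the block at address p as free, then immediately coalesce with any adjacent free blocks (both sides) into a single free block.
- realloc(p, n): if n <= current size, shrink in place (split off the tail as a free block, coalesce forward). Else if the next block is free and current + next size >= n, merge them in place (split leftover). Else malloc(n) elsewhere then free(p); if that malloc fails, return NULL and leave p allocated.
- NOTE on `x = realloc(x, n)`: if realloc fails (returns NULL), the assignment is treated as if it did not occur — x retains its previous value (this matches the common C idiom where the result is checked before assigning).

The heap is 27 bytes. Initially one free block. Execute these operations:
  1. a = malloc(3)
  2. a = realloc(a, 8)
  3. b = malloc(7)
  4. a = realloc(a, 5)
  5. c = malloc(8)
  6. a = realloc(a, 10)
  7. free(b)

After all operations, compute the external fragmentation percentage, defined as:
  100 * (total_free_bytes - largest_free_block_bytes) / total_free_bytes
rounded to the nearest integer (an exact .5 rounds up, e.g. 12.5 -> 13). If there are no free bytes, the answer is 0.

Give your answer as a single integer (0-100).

Answer: 29

Derivation:
Op 1: a = malloc(3) -> a = 0; heap: [0-2 ALLOC][3-26 FREE]
Op 2: a = realloc(a, 8) -> a = 0; heap: [0-7 ALLOC][8-26 FREE]
Op 3: b = malloc(7) -> b = 8; heap: [0-7 ALLOC][8-14 ALLOC][15-26 FREE]
Op 4: a = realloc(a, 5) -> a = 0; heap: [0-4 ALLOC][5-7 FREE][8-14 ALLOC][15-26 FREE]
Op 5: c = malloc(8) -> c = 15; heap: [0-4 ALLOC][5-7 FREE][8-14 ALLOC][15-22 ALLOC][23-26 FREE]
Op 6: a = realloc(a, 10) -> NULL (a unchanged); heap: [0-4 ALLOC][5-7 FREE][8-14 ALLOC][15-22 ALLOC][23-26 FREE]
Op 7: free(b) -> (freed b); heap: [0-4 ALLOC][5-14 FREE][15-22 ALLOC][23-26 FREE]
Free blocks: [10 4] total_free=14 largest=10 -> 100*(14-10)/14 = 400/14 ≈ 28.571 -> rounds to 29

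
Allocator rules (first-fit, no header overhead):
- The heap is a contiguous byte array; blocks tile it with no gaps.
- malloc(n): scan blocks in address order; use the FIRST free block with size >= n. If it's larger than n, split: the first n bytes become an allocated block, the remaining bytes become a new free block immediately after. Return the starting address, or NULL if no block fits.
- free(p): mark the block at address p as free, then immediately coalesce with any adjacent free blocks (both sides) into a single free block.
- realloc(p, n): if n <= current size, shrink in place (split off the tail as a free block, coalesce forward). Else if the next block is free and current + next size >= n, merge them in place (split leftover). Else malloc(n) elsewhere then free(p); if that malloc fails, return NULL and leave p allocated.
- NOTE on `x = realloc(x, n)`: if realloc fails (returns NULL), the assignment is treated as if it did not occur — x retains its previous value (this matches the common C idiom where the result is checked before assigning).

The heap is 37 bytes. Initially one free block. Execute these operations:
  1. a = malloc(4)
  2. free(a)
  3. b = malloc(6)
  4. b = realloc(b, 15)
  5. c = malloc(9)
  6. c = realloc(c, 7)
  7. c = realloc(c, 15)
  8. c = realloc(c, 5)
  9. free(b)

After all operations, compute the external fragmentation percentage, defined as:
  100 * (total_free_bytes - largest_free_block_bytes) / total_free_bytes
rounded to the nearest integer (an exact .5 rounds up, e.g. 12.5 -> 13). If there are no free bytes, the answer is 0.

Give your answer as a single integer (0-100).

Op 1: a = malloc(4) -> a = 0; heap: [0-3 ALLOC][4-36 FREE]
Op 2: free(a) -> (freed a); heap: [0-36 FREE]
Op 3: b = malloc(6) -> b = 0; heap: [0-5 ALLOC][6-36 FREE]
Op 4: b = realloc(b, 15) -> b = 0; heap: [0-14 ALLOC][15-36 FREE]
Op 5: c = malloc(9) -> c = 15; heap: [0-14 ALLOC][15-23 ALLOC][24-36 FREE]
Op 6: c = realloc(c, 7) -> c = 15; heap: [0-14 ALLOC][15-21 ALLOC][22-36 FREE]
Op 7: c = realloc(c, 15) -> c = 15; heap: [0-14 ALLOC][15-29 ALLOC][30-36 FREE]
Op 8: c = realloc(c, 5) -> c = 15; heap: [0-14 ALLOC][15-19 ALLOC][20-36 FREE]
Op 9: free(b) -> (freed b); heap: [0-14 FREE][15-19 ALLOC][20-36 FREE]
Free blocks: [15 17] total_free=32 largest=17 -> 100*(32-17)/32 = 1500/32 = 46.875 -> rounds to 47

Answer: 47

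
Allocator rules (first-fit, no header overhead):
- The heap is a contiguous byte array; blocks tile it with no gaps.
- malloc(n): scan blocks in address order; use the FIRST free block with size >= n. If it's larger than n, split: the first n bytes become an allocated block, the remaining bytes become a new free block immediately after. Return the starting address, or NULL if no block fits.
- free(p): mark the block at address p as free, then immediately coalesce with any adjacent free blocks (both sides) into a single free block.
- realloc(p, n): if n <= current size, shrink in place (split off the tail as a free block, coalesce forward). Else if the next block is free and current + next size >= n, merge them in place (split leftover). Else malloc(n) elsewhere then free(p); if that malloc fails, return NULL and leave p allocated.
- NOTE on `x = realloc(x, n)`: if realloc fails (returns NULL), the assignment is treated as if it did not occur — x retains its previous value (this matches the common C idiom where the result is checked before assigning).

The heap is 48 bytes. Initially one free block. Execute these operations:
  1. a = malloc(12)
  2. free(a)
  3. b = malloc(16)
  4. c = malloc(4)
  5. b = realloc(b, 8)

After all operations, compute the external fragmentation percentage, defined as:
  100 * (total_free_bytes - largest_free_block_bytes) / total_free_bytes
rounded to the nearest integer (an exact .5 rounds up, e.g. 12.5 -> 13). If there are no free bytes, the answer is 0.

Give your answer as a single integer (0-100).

Op 1: a = malloc(12) -> a = 0; heap: [0-11 ALLOC][12-47 FREE]
Op 2: free(a) -> (freed a); heap: [0-47 FREE]
Op 3: b = malloc(16) -> b = 0; heap: [0-15 ALLOC][16-47 FREE]
Op 4: c = malloc(4) -> c = 16; heap: [0-15 ALLOC][16-19 ALLOC][20-47 FREE]
Op 5: b = realloc(b, 8) -> b = 0; heap: [0-7 ALLOC][8-15 FREE][16-19 ALLOC][20-47 FREE]
Free blocks: [8 28] total_free=36 largest=28 -> 100*(36-28)/36 = 800/36 ≈ 22.222 -> rounds to 22

Answer: 22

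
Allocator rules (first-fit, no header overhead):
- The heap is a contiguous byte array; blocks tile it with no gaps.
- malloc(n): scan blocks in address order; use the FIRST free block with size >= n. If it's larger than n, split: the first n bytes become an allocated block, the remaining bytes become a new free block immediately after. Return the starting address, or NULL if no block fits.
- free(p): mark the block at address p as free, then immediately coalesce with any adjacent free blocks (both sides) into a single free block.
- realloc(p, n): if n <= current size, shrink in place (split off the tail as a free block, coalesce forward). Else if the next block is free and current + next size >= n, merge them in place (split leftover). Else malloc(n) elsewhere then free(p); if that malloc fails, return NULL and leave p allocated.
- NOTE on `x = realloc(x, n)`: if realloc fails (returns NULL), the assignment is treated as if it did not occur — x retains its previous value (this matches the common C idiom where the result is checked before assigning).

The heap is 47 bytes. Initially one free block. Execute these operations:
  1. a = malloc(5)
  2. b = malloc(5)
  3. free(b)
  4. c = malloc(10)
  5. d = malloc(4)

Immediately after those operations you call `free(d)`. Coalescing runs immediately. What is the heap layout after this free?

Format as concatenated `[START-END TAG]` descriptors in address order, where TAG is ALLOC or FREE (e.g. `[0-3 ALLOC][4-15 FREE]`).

Answer: [0-4 ALLOC][5-14 ALLOC][15-46 FREE]

Derivation:
Op 1: a = malloc(5) -> a = 0; heap: [0-4 ALLOC][5-46 FREE]
Op 2: b = malloc(5) -> b = 5; heap: [0-4 ALLOC][5-9 ALLOC][10-46 FREE]
Op 3: free(b) -> (freed b); heap: [0-4 ALLOC][5-46 FREE]
Op 4: c = malloc(10) -> c = 5; heap: [0-4 ALLOC][5-14 ALLOC][15-46 FREE]
Op 5: d = malloc(4) -> d = 15; heap: [0-4 ALLOC][5-14 ALLOC][15-18 ALLOC][19-46 FREE]
free(d): d = 15 -> block [15-18 ALLOC]; mark free, coalesce with adjacent free neighbors -> [0-4 ALLOC][5-14 ALLOC][15-46 FREE]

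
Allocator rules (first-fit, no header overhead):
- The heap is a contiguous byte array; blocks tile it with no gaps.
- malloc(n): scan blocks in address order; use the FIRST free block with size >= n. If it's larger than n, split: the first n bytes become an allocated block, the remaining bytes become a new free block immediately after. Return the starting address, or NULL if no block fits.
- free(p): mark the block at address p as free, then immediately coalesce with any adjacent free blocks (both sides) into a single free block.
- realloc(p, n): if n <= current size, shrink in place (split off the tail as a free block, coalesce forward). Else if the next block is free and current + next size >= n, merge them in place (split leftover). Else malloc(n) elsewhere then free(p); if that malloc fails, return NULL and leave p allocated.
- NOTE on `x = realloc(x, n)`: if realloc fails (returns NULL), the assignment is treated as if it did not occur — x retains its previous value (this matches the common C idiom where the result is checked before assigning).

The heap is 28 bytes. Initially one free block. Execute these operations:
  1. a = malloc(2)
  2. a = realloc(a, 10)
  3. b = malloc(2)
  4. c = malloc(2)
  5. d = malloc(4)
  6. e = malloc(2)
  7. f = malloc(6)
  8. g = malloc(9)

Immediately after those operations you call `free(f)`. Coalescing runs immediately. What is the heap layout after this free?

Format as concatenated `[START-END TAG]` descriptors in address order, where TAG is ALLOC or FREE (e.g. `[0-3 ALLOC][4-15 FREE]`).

Op 1: a = malloc(2) -> a = 0; heap: [0-1 ALLOC][2-27 FREE]
Op 2: a = realloc(a, 10) -> a = 0; heap: [0-9 ALLOC][10-27 FREE]
Op 3: b = malloc(2) -> b = 10; heap: [0-9 ALLOC][10-11 ALLOC][12-27 FREE]
Op 4: c = malloc(2) -> c = 12; heap: [0-9 ALLOC][10-11 ALLOC][12-13 ALLOC][14-27 FREE]
Op 5: d = malloc(4) -> d = 14; heap: [0-9 ALLOC][10-11 ALLOC][12-13 ALLOC][14-17 ALLOC][18-27 FREE]
Op 6: e = malloc(2) -> e = 18; heap: [0-9 ALLOC][10-11 ALLOC][12-13 ALLOC][14-17 ALLOC][18-19 ALLOC][20-27 FREE]
Op 7: f = malloc(6) -> f = 20; heap: [0-9 ALLOC][10-11 ALLOC][12-13 ALLOC][14-17 ALLOC][18-19 ALLOC][20-25 ALLOC][26-27 FREE]
Op 8: g = malloc(9) -> g = NULL; heap: [0-9 ALLOC][10-11 ALLOC][12-13 ALLOC][14-17 ALLOC][18-19 ALLOC][20-25 ALLOC][26-27 FREE]
free(f): f = 20 -> block [20-25 ALLOC]; mark free, coalesce with adjacent free neighbors -> [0-9 ALLOC][10-11 ALLOC][12-13 ALLOC][14-17 ALLOC][18-19 ALLOC][20-27 FREE]

Answer: [0-9 ALLOC][10-11 ALLOC][12-13 ALLOC][14-17 ALLOC][18-19 ALLOC][20-27 FREE]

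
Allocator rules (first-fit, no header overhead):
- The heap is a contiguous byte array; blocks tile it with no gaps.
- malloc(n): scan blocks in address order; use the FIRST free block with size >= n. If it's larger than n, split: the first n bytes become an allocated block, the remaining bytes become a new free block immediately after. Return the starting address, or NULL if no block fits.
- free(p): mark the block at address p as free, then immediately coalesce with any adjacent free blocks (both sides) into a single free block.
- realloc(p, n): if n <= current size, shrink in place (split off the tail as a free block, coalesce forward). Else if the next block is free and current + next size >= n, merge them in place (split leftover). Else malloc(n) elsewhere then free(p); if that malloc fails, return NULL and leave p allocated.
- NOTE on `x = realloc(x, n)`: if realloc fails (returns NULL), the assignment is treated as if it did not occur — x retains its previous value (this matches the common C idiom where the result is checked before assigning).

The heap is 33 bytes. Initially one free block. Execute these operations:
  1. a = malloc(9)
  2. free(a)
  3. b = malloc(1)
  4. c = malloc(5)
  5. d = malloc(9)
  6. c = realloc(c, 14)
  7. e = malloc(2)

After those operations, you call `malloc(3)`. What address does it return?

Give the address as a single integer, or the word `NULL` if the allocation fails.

Answer: 3

Derivation:
Op 1: a = malloc(9) -> a = 0; heap: [0-8 ALLOC][9-32 FREE]
Op 2: free(a) -> (freed a); heap: [0-32 FREE]
Op 3: b = malloc(1) -> b = 0; heap: [0-0 ALLOC][1-32 FREE]
Op 4: c = malloc(5) -> c = 1; heap: [0-0 ALLOC][1-5 ALLOC][6-32 FREE]
Op 5: d = malloc(9) -> d = 6; heap: [0-0 ALLOC][1-5 ALLOC][6-14 ALLOC][15-32 FREE]
Op 6: c = realloc(c, 14) -> c = 15; heap: [0-0 ALLOC][1-5 FREE][6-14 ALLOC][15-28 ALLOC][29-32 FREE]
Op 7: e = malloc(2) -> e = 1; heap: [0-0 ALLOC][1-2 ALLOC][3-5 FREE][6-14 ALLOC][15-28 ALLOC][29-32 FREE]
malloc(3): first-fit scan over [0-0 ALLOC][1-2 ALLOC][3-5 FREE][6-14 ALLOC][15-28 ALLOC][29-32 FREE] -> 3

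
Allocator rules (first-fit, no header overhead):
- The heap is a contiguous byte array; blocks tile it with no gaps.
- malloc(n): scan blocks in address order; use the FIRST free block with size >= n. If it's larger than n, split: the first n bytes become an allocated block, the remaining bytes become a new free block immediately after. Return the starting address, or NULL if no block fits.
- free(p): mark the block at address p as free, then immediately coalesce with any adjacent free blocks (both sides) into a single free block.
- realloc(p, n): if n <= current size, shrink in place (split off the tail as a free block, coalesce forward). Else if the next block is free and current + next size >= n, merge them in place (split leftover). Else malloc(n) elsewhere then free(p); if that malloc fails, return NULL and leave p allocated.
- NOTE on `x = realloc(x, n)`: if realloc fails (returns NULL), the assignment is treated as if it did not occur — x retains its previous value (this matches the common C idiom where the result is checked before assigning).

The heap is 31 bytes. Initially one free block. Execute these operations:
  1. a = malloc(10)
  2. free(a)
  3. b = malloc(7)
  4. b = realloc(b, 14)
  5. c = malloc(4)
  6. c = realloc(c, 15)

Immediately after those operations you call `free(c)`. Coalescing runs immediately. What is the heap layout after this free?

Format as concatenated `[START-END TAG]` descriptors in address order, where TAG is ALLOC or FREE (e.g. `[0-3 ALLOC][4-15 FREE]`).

Op 1: a = malloc(10) -> a = 0; heap: [0-9 ALLOC][10-30 FREE]
Op 2: free(a) -> (freed a); heap: [0-30 FREE]
Op 3: b = malloc(7) -> b = 0; heap: [0-6 ALLOC][7-30 FREE]
Op 4: b = realloc(b, 14) -> b = 0; heap: [0-13 ALLOC][14-30 FREE]
Op 5: c = malloc(4) -> c = 14; heap: [0-13 ALLOC][14-17 ALLOC][18-30 FREE]
Op 6: c = realloc(c, 15) -> c = 14; heap: [0-13 ALLOC][14-28 ALLOC][29-30 FREE]
free(c): c = 14 -> block [14-28 ALLOC]; mark free, coalesce with adjacent free neighbors -> [0-13 ALLOC][14-30 FREE]

Answer: [0-13 ALLOC][14-30 FREE]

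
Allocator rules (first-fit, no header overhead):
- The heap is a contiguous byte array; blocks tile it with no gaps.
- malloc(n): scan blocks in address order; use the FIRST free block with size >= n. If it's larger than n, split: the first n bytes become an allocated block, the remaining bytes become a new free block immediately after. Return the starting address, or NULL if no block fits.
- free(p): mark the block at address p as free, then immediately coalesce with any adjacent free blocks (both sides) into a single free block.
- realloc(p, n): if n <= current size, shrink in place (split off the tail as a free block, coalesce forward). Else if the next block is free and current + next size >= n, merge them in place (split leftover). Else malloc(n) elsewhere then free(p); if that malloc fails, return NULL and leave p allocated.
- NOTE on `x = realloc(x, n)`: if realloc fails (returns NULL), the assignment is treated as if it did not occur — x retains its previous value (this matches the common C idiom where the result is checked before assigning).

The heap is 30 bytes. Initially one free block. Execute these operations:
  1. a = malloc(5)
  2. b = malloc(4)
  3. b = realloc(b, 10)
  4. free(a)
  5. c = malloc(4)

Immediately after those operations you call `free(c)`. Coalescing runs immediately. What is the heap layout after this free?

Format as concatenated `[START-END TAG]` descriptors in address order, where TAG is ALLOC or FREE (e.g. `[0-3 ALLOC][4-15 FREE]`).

Answer: [0-4 FREE][5-14 ALLOC][15-29 FREE]

Derivation:
Op 1: a = malloc(5) -> a = 0; heap: [0-4 ALLOC][5-29 FREE]
Op 2: b = malloc(4) -> b = 5; heap: [0-4 ALLOC][5-8 ALLOC][9-29 FREE]
Op 3: b = realloc(b, 10) -> b = 5; heap: [0-4 ALLOC][5-14 ALLOC][15-29 FREE]
Op 4: free(a) -> (freed a); heap: [0-4 FREE][5-14 ALLOC][15-29 FREE]
Op 5: c = malloc(4) -> c = 0; heap: [0-3 ALLOC][4-4 FREE][5-14 ALLOC][15-29 FREE]
free(c): c = 0 -> block [0-3 ALLOC]; mark free, coalesce with adjacent free neighbors -> [0-4 FREE][5-14 ALLOC][15-29 FREE]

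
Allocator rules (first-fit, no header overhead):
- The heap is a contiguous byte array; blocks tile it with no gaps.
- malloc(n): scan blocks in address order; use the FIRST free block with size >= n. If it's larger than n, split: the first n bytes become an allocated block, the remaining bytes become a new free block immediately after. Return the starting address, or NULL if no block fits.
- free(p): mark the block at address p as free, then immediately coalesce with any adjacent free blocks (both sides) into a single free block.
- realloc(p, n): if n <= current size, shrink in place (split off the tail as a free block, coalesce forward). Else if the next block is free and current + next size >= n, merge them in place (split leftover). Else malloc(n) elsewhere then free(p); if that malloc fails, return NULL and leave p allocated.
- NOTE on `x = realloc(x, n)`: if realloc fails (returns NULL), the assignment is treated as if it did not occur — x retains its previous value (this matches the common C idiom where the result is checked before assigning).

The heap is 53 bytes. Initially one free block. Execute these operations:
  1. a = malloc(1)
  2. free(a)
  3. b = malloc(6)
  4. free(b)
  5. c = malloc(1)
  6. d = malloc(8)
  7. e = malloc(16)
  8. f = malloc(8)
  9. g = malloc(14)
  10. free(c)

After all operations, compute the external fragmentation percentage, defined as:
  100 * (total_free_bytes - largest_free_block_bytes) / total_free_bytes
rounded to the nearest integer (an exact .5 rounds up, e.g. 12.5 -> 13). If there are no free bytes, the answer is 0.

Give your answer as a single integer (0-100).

Op 1: a = malloc(1) -> a = 0; heap: [0-0 ALLOC][1-52 FREE]
Op 2: free(a) -> (freed a); heap: [0-52 FREE]
Op 3: b = malloc(6) -> b = 0; heap: [0-5 ALLOC][6-52 FREE]
Op 4: free(b) -> (freed b); heap: [0-52 FREE]
Op 5: c = malloc(1) -> c = 0; heap: [0-0 ALLOC][1-52 FREE]
Op 6: d = malloc(8) -> d = 1; heap: [0-0 ALLOC][1-8 ALLOC][9-52 FREE]
Op 7: e = malloc(16) -> e = 9; heap: [0-0 ALLOC][1-8 ALLOC][9-24 ALLOC][25-52 FREE]
Op 8: f = malloc(8) -> f = 25; heap: [0-0 ALLOC][1-8 ALLOC][9-24 ALLOC][25-32 ALLOC][33-52 FREE]
Op 9: g = malloc(14) -> g = 33; heap: [0-0 ALLOC][1-8 ALLOC][9-24 ALLOC][25-32 ALLOC][33-46 ALLOC][47-52 FREE]
Op 10: free(c) -> (freed c); heap: [0-0 FREE][1-8 ALLOC][9-24 ALLOC][25-32 ALLOC][33-46 ALLOC][47-52 FREE]
Free blocks: [1 6] total_free=7 largest=6 -> 100*(7-6)/7 = 100/7 ≈ 14.286 -> rounds to 14

Answer: 14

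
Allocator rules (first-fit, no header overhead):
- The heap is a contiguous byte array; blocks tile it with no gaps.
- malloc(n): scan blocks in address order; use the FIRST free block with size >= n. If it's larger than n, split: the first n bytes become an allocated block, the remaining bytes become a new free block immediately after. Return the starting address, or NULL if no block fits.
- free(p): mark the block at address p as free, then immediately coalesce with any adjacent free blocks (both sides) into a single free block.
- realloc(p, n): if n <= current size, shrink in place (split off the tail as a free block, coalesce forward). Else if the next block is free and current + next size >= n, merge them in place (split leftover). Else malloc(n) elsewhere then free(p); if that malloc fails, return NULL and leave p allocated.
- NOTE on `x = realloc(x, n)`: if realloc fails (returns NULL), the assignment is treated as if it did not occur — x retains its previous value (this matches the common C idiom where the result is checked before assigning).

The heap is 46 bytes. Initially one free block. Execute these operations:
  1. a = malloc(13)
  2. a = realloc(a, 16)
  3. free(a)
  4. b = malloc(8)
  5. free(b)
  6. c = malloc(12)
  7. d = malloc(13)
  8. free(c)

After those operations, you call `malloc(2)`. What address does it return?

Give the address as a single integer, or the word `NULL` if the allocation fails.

Answer: 0

Derivation:
Op 1: a = malloc(13) -> a = 0; heap: [0-12 ALLOC][13-45 FREE]
Op 2: a = realloc(a, 16) -> a = 0; heap: [0-15 ALLOC][16-45 FREE]
Op 3: free(a) -> (freed a); heap: [0-45 FREE]
Op 4: b = malloc(8) -> b = 0; heap: [0-7 ALLOC][8-45 FREE]
Op 5: free(b) -> (freed b); heap: [0-45 FREE]
Op 6: c = malloc(12) -> c = 0; heap: [0-11 ALLOC][12-45 FREE]
Op 7: d = malloc(13) -> d = 12; heap: [0-11 ALLOC][12-24 ALLOC][25-45 FREE]
Op 8: free(c) -> (freed c); heap: [0-11 FREE][12-24 ALLOC][25-45 FREE]
malloc(2): first-fit scan over [0-11 FREE][12-24 ALLOC][25-45 FREE] -> 0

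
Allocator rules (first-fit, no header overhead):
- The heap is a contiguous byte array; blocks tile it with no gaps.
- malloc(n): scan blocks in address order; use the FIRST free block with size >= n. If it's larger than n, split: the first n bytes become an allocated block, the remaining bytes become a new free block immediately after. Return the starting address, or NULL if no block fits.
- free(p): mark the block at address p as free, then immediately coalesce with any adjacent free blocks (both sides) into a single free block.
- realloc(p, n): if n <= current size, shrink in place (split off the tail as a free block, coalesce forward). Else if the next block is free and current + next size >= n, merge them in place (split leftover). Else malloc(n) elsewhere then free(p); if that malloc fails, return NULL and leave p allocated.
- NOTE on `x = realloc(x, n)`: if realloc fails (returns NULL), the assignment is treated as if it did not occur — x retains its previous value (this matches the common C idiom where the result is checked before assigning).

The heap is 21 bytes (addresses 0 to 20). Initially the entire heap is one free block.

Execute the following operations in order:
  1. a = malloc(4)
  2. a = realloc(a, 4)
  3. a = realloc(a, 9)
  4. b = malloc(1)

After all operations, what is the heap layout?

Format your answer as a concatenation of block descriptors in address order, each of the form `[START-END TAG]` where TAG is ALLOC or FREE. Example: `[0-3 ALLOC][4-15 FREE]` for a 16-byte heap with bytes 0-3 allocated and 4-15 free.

Answer: [0-8 ALLOC][9-9 ALLOC][10-20 FREE]

Derivation:
Op 1: a = malloc(4) -> a = 0; heap: [0-3 ALLOC][4-20 FREE]
Op 2: a = realloc(a, 4) -> a = 0; heap: [0-3 ALLOC][4-20 FREE]
Op 3: a = realloc(a, 9) -> a = 0; heap: [0-8 ALLOC][9-20 FREE]
Op 4: b = malloc(1) -> b = 9; heap: [0-8 ALLOC][9-9 ALLOC][10-20 FREE]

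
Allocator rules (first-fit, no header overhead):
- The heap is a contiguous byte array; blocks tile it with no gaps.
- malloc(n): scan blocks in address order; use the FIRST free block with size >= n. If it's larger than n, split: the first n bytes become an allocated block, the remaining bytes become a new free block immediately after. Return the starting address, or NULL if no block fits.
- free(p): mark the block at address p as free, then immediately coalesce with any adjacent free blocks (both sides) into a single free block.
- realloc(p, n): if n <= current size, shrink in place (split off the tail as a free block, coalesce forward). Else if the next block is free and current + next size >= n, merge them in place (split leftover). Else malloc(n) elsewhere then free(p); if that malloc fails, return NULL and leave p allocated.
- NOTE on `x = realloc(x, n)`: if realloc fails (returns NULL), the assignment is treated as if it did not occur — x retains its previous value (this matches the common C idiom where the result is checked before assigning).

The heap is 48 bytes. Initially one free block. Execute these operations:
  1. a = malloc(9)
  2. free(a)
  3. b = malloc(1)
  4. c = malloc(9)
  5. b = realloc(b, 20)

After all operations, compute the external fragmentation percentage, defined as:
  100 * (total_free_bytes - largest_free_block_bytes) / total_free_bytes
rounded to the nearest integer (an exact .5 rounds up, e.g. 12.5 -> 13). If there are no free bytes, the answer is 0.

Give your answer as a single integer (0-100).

Op 1: a = malloc(9) -> a = 0; heap: [0-8 ALLOC][9-47 FREE]
Op 2: free(a) -> (freed a); heap: [0-47 FREE]
Op 3: b = malloc(1) -> b = 0; heap: [0-0 ALLOC][1-47 FREE]
Op 4: c = malloc(9) -> c = 1; heap: [0-0 ALLOC][1-9 ALLOC][10-47 FREE]
Op 5: b = realloc(b, 20) -> b = 10; heap: [0-0 FREE][1-9 ALLOC][10-29 ALLOC][30-47 FREE]
Free blocks: [1 18] total_free=19 largest=18 -> 100*(19-18)/19 = 100/19 ≈ 5.263 -> rounds to 5

Answer: 5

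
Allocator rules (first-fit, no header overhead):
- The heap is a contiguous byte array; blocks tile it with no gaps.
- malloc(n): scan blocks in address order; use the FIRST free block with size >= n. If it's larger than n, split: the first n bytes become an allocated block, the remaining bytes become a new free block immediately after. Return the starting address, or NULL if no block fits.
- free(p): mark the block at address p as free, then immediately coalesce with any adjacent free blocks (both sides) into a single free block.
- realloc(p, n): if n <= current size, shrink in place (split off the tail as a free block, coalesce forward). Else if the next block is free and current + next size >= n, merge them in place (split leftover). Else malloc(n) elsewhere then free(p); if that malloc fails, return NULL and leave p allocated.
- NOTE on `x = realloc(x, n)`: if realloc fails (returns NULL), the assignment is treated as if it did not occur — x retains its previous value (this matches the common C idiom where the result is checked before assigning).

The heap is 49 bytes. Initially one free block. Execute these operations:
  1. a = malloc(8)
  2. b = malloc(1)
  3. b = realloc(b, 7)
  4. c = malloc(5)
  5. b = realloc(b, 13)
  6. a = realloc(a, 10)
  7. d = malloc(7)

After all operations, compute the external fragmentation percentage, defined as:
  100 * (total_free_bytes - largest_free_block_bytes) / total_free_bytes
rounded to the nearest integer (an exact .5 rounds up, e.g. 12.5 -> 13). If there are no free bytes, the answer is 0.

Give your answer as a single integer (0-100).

Op 1: a = malloc(8) -> a = 0; heap: [0-7 ALLOC][8-48 FREE]
Op 2: b = malloc(1) -> b = 8; heap: [0-7 ALLOC][8-8 ALLOC][9-48 FREE]
Op 3: b = realloc(b, 7) -> b = 8; heap: [0-7 ALLOC][8-14 ALLOC][15-48 FREE]
Op 4: c = malloc(5) -> c = 15; heap: [0-7 ALLOC][8-14 ALLOC][15-19 ALLOC][20-48 FREE]
Op 5: b = realloc(b, 13) -> b = 20; heap: [0-7 ALLOC][8-14 FREE][15-19 ALLOC][20-32 ALLOC][33-48 FREE]
Op 6: a = realloc(a, 10) -> a = 0; heap: [0-9 ALLOC][10-14 FREE][15-19 ALLOC][20-32 ALLOC][33-48 FREE]
Op 7: d = malloc(7) -> d = 33; heap: [0-9 ALLOC][10-14 FREE][15-19 ALLOC][20-32 ALLOC][33-39 ALLOC][40-48 FREE]
Free blocks: [5 9] total_free=14 largest=9 -> 100*(14-9)/14 = 500/14 ≈ 35.714 -> rounds to 36

Answer: 36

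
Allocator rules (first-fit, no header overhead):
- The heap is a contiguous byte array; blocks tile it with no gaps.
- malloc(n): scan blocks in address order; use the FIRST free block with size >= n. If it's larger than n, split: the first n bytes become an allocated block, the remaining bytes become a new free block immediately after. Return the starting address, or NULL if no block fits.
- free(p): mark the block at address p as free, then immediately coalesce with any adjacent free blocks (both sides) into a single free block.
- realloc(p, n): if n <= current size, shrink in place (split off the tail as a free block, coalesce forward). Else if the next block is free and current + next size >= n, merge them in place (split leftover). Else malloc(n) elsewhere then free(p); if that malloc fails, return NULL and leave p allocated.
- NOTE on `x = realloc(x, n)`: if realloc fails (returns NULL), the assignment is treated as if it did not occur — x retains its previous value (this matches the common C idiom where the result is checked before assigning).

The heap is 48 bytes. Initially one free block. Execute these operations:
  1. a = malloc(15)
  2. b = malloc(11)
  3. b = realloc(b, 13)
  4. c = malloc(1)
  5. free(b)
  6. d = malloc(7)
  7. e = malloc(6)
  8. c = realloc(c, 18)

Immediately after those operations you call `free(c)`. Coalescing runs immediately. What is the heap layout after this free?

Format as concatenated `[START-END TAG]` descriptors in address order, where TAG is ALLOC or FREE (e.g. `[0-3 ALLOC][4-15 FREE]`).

Answer: [0-14 ALLOC][15-21 ALLOC][22-27 ALLOC][28-47 FREE]

Derivation:
Op 1: a = malloc(15) -> a = 0; heap: [0-14 ALLOC][15-47 FREE]
Op 2: b = malloc(11) -> b = 15; heap: [0-14 ALLOC][15-25 ALLOC][26-47 FREE]
Op 3: b = realloc(b, 13) -> b = 15; heap: [0-14 ALLOC][15-27 ALLOC][28-47 FREE]
Op 4: c = malloc(1) -> c = 28; heap: [0-14 ALLOC][15-27 ALLOC][28-28 ALLOC][29-47 FREE]
Op 5: free(b) -> (freed b); heap: [0-14 ALLOC][15-27 FREE][28-28 ALLOC][29-47 FREE]
Op 6: d = malloc(7) -> d = 15; heap: [0-14 ALLOC][15-21 ALLOC][22-27 FREE][28-28 ALLOC][29-47 FREE]
Op 7: e = malloc(6) -> e = 22; heap: [0-14 ALLOC][15-21 ALLOC][22-27 ALLOC][28-28 ALLOC][29-47 FREE]
Op 8: c = realloc(c, 18) -> c = 28; heap: [0-14 ALLOC][15-21 ALLOC][22-27 ALLOC][28-45 ALLOC][46-47 FREE]
free(c): c = 28 -> block [28-45 ALLOC]; mark free, coalesce with adjacent free neighbors -> [0-14 ALLOC][15-21 ALLOC][22-27 ALLOC][28-47 FREE]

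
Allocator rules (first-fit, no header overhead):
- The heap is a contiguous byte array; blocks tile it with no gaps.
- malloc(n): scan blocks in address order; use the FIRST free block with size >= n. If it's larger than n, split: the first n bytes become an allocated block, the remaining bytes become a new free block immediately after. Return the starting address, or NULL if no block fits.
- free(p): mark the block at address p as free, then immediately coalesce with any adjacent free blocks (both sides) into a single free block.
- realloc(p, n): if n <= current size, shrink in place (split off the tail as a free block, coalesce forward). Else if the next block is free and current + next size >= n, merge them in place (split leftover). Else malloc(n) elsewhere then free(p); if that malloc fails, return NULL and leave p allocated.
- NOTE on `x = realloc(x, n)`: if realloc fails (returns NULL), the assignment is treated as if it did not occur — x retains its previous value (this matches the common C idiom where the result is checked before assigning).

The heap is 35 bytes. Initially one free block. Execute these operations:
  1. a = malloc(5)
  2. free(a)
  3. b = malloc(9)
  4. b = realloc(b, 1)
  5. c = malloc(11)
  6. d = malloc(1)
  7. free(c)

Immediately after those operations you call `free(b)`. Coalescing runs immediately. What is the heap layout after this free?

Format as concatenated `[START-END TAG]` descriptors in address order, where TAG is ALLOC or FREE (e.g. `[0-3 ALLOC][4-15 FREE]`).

Op 1: a = malloc(5) -> a = 0; heap: [0-4 ALLOC][5-34 FREE]
Op 2: free(a) -> (freed a); heap: [0-34 FREE]
Op 3: b = malloc(9) -> b = 0; heap: [0-8 ALLOC][9-34 FREE]
Op 4: b = realloc(b, 1) -> b = 0; heap: [0-0 ALLOC][1-34 FREE]
Op 5: c = malloc(11) -> c = 1; heap: [0-0 ALLOC][1-11 ALLOC][12-34 FREE]
Op 6: d = malloc(1) -> d = 12; heap: [0-0 ALLOC][1-11 ALLOC][12-12 ALLOC][13-34 FREE]
Op 7: free(c) -> (freed c); heap: [0-0 ALLOC][1-11 FREE][12-12 ALLOC][13-34 FREE]
free(b): b = 0 -> block [0-0 ALLOC]; mark free, coalesce with adjacent free neighbors -> [0-11 FREE][12-12 ALLOC][13-34 FREE]

Answer: [0-11 FREE][12-12 ALLOC][13-34 FREE]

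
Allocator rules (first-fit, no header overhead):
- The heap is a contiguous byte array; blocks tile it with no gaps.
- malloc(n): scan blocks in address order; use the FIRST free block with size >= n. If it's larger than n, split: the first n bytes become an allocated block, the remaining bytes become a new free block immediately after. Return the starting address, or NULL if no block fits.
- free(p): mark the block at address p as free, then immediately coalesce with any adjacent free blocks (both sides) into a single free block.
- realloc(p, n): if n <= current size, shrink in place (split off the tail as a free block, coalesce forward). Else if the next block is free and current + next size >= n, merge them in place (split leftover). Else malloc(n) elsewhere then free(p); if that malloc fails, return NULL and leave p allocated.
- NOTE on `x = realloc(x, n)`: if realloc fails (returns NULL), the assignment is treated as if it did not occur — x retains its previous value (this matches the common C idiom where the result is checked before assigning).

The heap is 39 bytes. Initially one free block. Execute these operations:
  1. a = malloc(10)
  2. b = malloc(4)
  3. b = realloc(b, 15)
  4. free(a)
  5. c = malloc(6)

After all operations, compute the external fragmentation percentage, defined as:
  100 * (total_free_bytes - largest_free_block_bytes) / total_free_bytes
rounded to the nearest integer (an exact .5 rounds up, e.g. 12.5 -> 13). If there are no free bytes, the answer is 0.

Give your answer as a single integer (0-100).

Answer: 22

Derivation:
Op 1: a = malloc(10) -> a = 0; heap: [0-9 ALLOC][10-38 FREE]
Op 2: b = malloc(4) -> b = 10; heap: [0-9 ALLOC][10-13 ALLOC][14-38 FREE]
Op 3: b = realloc(b, 15) -> b = 10; heap: [0-9 ALLOC][10-24 ALLOC][25-38 FREE]
Op 4: free(a) -> (freed a); heap: [0-9 FREE][10-24 ALLOC][25-38 FREE]
Op 5: c = malloc(6) -> c = 0; heap: [0-5 ALLOC][6-9 FREE][10-24 ALLOC][25-38 FREE]
Free blocks: [4 14] total_free=18 largest=14 -> 100*(18-14)/18 = 400/18 ≈ 22.222 -> rounds to 22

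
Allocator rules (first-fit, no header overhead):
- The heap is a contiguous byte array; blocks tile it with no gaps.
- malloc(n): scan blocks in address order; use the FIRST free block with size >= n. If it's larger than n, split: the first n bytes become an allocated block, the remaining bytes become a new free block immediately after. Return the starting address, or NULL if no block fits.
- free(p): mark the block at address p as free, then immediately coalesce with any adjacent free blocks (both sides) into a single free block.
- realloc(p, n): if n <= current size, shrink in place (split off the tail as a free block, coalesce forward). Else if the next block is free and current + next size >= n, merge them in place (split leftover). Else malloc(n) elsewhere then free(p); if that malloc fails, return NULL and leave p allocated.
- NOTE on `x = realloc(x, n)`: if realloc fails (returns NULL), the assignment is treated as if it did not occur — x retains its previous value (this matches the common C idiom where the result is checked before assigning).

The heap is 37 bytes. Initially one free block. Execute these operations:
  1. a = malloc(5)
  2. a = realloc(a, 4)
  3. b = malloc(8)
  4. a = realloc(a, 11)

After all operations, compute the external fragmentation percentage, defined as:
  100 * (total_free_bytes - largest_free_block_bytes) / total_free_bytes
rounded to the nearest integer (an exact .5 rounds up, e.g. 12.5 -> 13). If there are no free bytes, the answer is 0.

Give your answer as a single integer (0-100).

Op 1: a = malloc(5) -> a = 0; heap: [0-4 ALLOC][5-36 FREE]
Op 2: a = realloc(a, 4) -> a = 0; heap: [0-3 ALLOC][4-36 FREE]
Op 3: b = malloc(8) -> b = 4; heap: [0-3 ALLOC][4-11 ALLOC][12-36 FREE]
Op 4: a = realloc(a, 11) -> a = 12; heap: [0-3 FREE][4-11 ALLOC][12-22 ALLOC][23-36 FREE]
Free blocks: [4 14] total_free=18 largest=14 -> 100*(18-14)/18 = 400/18 ≈ 22.222 -> rounds to 22

Answer: 22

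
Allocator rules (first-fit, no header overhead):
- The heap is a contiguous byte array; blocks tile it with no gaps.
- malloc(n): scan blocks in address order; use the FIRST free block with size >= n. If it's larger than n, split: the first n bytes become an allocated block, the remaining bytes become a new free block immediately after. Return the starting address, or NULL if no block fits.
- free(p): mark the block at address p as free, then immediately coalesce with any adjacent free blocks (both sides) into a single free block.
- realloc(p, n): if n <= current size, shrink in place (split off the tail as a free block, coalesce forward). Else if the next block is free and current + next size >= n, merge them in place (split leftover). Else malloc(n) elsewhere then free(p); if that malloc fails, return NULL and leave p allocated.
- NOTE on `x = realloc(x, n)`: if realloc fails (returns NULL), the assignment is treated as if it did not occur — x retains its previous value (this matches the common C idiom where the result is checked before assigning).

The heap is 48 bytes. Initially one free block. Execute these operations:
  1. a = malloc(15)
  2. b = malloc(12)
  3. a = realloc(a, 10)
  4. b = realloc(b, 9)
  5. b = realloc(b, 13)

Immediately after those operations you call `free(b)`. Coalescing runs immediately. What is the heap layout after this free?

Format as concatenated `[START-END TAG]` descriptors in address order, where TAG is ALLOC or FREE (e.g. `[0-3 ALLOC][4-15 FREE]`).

Op 1: a = malloc(15) -> a = 0; heap: [0-14 ALLOC][15-47 FREE]
Op 2: b = malloc(12) -> b = 15; heap: [0-14 ALLOC][15-26 ALLOC][27-47 FREE]
Op 3: a = realloc(a, 10) -> a = 0; heap: [0-9 ALLOC][10-14 FREE][15-26 ALLOC][27-47 FREE]
Op 4: b = realloc(b, 9) -> b = 15; heap: [0-9 ALLOC][10-14 FREE][15-23 ALLOC][24-47 FREE]
Op 5: b = realloc(b, 13) -> b = 15; heap: [0-9 ALLOC][10-14 FREE][15-27 ALLOC][28-47 FREE]
free(b): b = 15 -> block [15-27 ALLOC]; mark free, coalesce with adjacent free neighbors -> [0-9 ALLOC][10-47 FREE]

Answer: [0-9 ALLOC][10-47 FREE]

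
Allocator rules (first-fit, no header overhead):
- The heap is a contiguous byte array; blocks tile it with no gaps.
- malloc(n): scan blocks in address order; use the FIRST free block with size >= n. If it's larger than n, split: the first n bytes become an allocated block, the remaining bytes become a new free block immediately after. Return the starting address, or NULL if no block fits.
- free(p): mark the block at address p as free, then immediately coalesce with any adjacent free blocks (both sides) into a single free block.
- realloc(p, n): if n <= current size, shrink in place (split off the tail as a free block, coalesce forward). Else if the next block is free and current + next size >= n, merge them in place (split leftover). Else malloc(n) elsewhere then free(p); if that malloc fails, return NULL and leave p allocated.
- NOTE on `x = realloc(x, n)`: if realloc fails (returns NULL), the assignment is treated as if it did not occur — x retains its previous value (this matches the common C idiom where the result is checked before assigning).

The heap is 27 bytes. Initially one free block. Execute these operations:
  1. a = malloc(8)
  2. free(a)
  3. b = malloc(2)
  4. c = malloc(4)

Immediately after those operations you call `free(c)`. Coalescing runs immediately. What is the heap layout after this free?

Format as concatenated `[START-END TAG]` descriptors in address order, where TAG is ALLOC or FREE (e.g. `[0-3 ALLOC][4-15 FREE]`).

Op 1: a = malloc(8) -> a = 0; heap: [0-7 ALLOC][8-26 FREE]
Op 2: free(a) -> (freed a); heap: [0-26 FREE]
Op 3: b = malloc(2) -> b = 0; heap: [0-1 ALLOC][2-26 FREE]
Op 4: c = malloc(4) -> c = 2; heap: [0-1 ALLOC][2-5 ALLOC][6-26 FREE]
free(c): c = 2 -> block [2-5 ALLOC]; mark free, coalesce with adjacent free neighbors -> [0-1 ALLOC][2-26 FREE]

Answer: [0-1 ALLOC][2-26 FREE]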